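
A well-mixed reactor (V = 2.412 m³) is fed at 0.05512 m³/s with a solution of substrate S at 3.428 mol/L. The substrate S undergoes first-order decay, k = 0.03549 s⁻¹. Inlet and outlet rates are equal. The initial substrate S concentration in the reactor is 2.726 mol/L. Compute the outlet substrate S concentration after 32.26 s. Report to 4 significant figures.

1.553 mol/L

Accumulation = in − out − consumed: V dC/dt = Q C_in − Q C − k V C.
This is linear with rate a = Q/V + k = 0.0583424 s⁻¹.
C_ss = Q C_in/(Q + kV) = 1.34273 mol/L; C(t) = C_ss + (C₀ − C_ss) e^(−a t).
C(32.26) = 1.34273 + (1.38327)·e^(−0.0583424·32.26) = 1.34273 + (1.38327)·0.152266 = 1.55335 mol/L.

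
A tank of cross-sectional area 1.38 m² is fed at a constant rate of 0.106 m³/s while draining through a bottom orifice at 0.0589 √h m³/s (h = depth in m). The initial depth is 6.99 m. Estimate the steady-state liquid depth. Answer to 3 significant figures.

3.24 m

A dh/dt = Q_in − 0.0589 √h. Steady state requires inflow = outflow:
Q_in = 0.0589 √h_ss ⇒ √h_ss = 0.106/0.0589 = 1.7997.
h_ss = 1.7997² = 3.2388 m. (Since h₀ = 6.99 m > h_ss, the level will fall toward this value.)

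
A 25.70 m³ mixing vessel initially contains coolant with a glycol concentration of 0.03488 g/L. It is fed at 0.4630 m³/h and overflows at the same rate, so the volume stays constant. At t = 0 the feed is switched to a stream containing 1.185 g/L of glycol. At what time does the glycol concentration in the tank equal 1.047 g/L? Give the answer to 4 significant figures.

117.7 h

Transient balance on the dissolved component: V dC/dt = Q(C_in − C), so τ = V/Q = 55.5076 h.
C(t) = C_in + (C₀ − C_in) e^(−t/τ). Set C = 1.047 and solve for t:
e^(−t/τ) = (C − C_in)/(C₀ − C_in) = (1.047 − 1.185)/(0.03488 − 1.185) = 0.119987
t = −τ ln(…) = 55.5076 × 2.12037 = 117.696 h.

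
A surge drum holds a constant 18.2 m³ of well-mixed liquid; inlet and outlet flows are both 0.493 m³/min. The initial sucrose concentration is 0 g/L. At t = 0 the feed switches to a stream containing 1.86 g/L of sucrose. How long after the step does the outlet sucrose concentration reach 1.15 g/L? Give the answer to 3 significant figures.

35.6 min

Species balance: V dC/dt = Q(C_in − C) ⇒ τ = V/Q = 36.917 min.
C(t) = C_in + (C₀ − C_in) e^(−t/τ). Set C = 1.15 and solve for t:
e^(−t/τ) = (C − C_in)/(C₀ − C_in) = (1.15 − 1.86)/(0 − 1.86) = 0.38172
t = −τ ln(…) = 36.917 × 0.96307 = 35.553 min.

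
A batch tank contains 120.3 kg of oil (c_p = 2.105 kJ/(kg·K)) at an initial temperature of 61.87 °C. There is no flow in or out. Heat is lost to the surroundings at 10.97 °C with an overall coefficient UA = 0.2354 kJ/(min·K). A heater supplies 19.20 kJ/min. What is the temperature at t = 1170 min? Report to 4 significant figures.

82.20 °C

Lumped-capacitance energy balance: M c_p dT/dt = UA(T_amb − T) + Q̇.
dT/dt = (T_ss − T)/τ with T_ss = T_amb + Q̇/UA = 10.97 + 19.20/0.2354 = 92.5333 °C, τ = M c_p/UA = 120.3·2.105/0.2354 = 1075.75 min.
This is linear first-order; T(t) = T_ss + (T₀ − T_ss) e^(−t/τ).
T(1170) = 92.5333 + (-30.6633)·0.337020 = 82.1992 °C.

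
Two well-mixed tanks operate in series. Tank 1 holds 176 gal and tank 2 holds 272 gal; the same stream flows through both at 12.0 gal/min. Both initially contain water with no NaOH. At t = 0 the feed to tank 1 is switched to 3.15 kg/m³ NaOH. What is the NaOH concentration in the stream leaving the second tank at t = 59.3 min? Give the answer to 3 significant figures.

2.60 kg/m³

Each tank obeys Vᵢ dCᵢ/dt = Q(Cᵢ₋₁ − Cᵢ), so τᵢ = Vᵢ/Q.
τ₁ = 176/12.0 = 14.667 min; τ₂ = 272/12.0 = 22.667 min.
Solving the cascade with C₁(0)=C₂(0)=0 gives C₂(t) = C_in[1 − (τ₁ e^(−t/τ₁) − τ₂ e^(−t/τ₂))/(τ₁ − τ₂)].
At t = 59.3: e^(−t/τ₁) = 0.017542, e^(−t/τ₂) = 0.073082.
C₂ = 3.15·[1 − (14.667·0.017542 − 22.667·0.073082)/(-8.0000)] = 3.15·0.82509 = 2.5990 kg/m³.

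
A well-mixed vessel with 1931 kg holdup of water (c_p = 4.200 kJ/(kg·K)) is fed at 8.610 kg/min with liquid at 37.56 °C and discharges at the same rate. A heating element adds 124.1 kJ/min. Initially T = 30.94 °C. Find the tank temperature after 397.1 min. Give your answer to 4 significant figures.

39.28 °C

M c_p dT/dt = ṁ c_p (T_in − T) + Q̇.
Rearrange: dT/dt = (T_ss − T)/τ with τ = M/ṁ = 224.274 min and T_ss = T_in + Q̇/(ṁ c_p) = 40.9918 °C.
This is linear first-order; T(t) = T_ss + (T₀ − T_ss) e^(−t/τ).
T(397.1) = 40.9918 + (-10.0518)·e^(−397.1/224.274) = 40.9918 + (-10.0518)·0.170231 = 39.2807 °C.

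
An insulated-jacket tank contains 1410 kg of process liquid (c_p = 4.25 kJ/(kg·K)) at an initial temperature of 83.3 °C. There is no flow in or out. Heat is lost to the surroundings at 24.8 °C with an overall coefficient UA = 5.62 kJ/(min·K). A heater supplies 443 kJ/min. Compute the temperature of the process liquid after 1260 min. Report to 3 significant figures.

97.4 °C

Lumped-capacitance energy balance: M c_p dT/dt = UA(T_amb − T) + Q̇.
dT/dt = (T_ss − T)/τ with T_ss = T_amb + Q̇/UA = 24.8 + 443/5.62 = 103.63 °C, τ = M c_p/UA = 1410·4.25/5.62 = 1066.3 min.
Solution: T(t) = T_ss + (T₀ − T_ss) e^(−t/τ).
T(1260) = 103.63 + (-20.326)·0.30676 = 97.390 °C.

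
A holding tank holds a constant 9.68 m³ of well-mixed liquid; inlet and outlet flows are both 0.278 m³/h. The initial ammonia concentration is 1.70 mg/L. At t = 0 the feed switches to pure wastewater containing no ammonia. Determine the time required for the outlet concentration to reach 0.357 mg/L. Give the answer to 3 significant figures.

54.3 h

Species balance: V dC/dt = Q(C_in − C) ⇒ τ = V/Q = 34.820 h.
C(t) = C_in + (C₀ − C_in) e^(−t/τ). Set C = 0.357 and solve for t:
e^(−t/τ) = (C − C_in)/(C₀ − C_in) = (0.357 − 0)/(1.70 − 0) = 0.21000
t = −τ ln(…) = 34.820 × 1.5606 = 54.342 h.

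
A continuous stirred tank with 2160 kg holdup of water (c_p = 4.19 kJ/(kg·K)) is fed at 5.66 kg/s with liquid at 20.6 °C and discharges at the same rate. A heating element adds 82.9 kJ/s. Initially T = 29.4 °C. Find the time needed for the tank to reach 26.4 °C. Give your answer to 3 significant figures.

318 s

M c_p dT/dt = ṁ c_p (T_in − T) + Q̇.
τ = M/ṁ = 381.63 s; T_ss = T_in + Q̇/(ṁ c_p) = 24.096 °C.
T(t) = T_ss + (T₀ − T_ss) e^(−t/τ). Set T = 26.4:
e^(−t/τ) = (26.4 − 24.096)/(29.4 − 24.096) = 0.43443
t = −381.63 · ln(0.43443) = 318.17 s.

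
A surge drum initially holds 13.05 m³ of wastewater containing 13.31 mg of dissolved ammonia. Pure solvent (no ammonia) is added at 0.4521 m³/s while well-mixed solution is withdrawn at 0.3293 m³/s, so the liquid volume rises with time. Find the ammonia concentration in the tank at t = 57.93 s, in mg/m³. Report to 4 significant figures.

Total volume: dV/dt = Q_in − Q_out = 0.122800 m³/s, so V(t) = 13.05 + 0.122800 t and V(57.93) = 20.1638 m³.
Solute balance: dm/dt = 0 − Q_out C = −Q_out m/V(t).
Separate: dm/m = −Q_out dt/V(t) ⇒ ln(m/m₀) = −(Q_out/(Q_in−Q_out)) ln(V/V₀).
m = m₀ (V₀/V)^(Q_out/(Q_in−Q_out)) = 13.31 × (13.05/20.1638)^(2.68160) = 4.14437 mg.
C = m/V = 4.14437/20.1638 = 0.205535 mg/m³.

0.2055 mg/m³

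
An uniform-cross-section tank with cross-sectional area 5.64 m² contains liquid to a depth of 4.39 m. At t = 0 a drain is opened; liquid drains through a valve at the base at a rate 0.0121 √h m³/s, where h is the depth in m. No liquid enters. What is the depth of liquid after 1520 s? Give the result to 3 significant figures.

0.216 m

With no inflow, A dh/dt = −0.0121 √h.
∫ h^(−1/2) dh = −(0.0121/A) ∫ dt, giving 2√h = 2√h₀ − (0.0121/A) t.
√h = √4.39 − 0.0121·1520/(2·5.64) = 2.0952 − 1.6305 = 0.46474.
h = 0.46474² = 0.21598 m.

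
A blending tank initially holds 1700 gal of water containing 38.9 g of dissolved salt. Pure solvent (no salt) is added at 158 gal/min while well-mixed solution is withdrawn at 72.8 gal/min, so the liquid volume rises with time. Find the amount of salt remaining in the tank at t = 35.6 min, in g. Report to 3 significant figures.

16.2 g

Let m(t) be the amount of salt. Volume: V(t) = V₀ + (Q_in − Q_out) t = 1700 + 85.200 t; V(35.6) = 4733.1 gal.
Species balance (pure solvent in): dm/dt = −Q_out · m/V(t).
Separate: dm/m = −Q_out dt/V(t) ⇒ ln(m/m₀) = −(Q_out/(Q_in−Q_out)) ln(V/V₀).
m = m₀ (V₀/V)^(Q_out/(Q_in−Q_out)) = 38.9 × (1700/4733.1)^(0.85446) = 16.217 g.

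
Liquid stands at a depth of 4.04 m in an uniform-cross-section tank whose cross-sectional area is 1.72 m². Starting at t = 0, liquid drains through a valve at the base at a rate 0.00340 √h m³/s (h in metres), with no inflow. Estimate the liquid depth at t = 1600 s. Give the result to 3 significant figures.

Accumulation of liquid (constant cross-section A): A dh/dt = −0.00340 √h.
Separate and integrate: 2(√h − √h₀) = −(0.00340/A) t.
√h = √4.04 − 0.00340·1600/(2·1.72) = 2.0100 − 1.5814 = 0.42858.
h = 0.42858² = 0.18368 m.

0.184 m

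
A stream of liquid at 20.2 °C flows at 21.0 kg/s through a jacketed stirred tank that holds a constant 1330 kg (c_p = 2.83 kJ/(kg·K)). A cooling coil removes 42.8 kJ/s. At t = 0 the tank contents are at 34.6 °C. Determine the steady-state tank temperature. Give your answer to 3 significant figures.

M c_p dT/dt = ṁ c_p (T_in − T) − Q̇.
At steady state dT/dt = 0 ⇒ T_ss = T_in − Q̇/(ṁ c_p) = 20.2 − 42.8/(21.0·2.83) = 19.480 °C.

19.5 °C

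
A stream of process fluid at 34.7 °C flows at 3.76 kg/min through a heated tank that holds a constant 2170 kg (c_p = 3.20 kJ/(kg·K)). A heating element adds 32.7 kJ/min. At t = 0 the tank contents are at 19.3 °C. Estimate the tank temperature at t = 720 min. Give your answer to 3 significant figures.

32.2 °C

First-law balance (no shaft work): M c_p dT/dt = ṁ c_p (T_in − T) + 32.7.
τ = M/ṁ = 577.13 min; T_ss = T_in + Q̇/(ṁ c_p) = 34.7 + 32.7/(3.76·3.20) = 37.418 °C.
Integrating: T(t) = T_ss + (T₀ − T_ss) e^(−t/τ).
T(720) = 37.418 + (-18.118)·e^(−720/577.13) = 37.418 + (-18.118)·0.28721 = 32.214 °C.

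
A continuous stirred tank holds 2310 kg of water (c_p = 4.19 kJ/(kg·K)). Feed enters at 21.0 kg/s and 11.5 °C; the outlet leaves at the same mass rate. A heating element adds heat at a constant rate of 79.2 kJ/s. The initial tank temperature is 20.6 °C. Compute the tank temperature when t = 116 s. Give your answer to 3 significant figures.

15.3 °C

M c_p dT/dt = ṁ c_p (T_in − T) + Q̇.
τ = M/ṁ = 110.00 s; T_ss = T_in + Q̇/(ṁ c_p) = 11.5 + 79.2/(21.0·4.19) = 12.400 °C.
Integrating: T(t) = T_ss + (T₀ − T_ss) e^(−t/τ).
T(116) = 12.400 + (8.1999)·e^(−116/110.00) = 12.400 + (8.1999)·0.34835 = 15.257 °C.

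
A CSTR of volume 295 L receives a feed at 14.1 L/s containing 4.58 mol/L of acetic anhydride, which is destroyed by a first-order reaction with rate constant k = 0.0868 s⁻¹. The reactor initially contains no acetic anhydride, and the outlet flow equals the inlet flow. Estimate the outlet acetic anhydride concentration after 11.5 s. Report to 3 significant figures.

Species balance: V dC/dt = Q C_in − Q C − k V C.
dC/dt = (Q/V) C_in − (Q/V + k) C; effective rate a = Q/V + k = 0.047797 + 0.0868 = 0.13460 s⁻¹.
C_ss = Q C_in/(Q + kV) = 1.6264 mol/L; C(t) = C_ss + (C₀ − C_ss) e^(−a t).
C(11.5) = 1.6264 + (-1.6264)·e^(−0.13460·11.5) = 1.6264 + (-1.6264)·0.21270 = 1.2805 mol/L.

1.28 mol/L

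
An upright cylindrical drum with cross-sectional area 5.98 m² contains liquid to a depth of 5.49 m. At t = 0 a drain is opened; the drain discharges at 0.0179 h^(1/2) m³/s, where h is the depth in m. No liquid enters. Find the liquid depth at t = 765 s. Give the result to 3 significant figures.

1.44 m

Mass balance (ρ constant): A dh/dt = −0.0179 √h.
Separate and integrate: 2(√h − √h₀) = −(0.0179/A) t.
√h = √5.49 − 0.0179·765/(2·5.98) = 2.3431 − 1.1449 = 1.1981.
h = 1.1981² = 1.4355 m.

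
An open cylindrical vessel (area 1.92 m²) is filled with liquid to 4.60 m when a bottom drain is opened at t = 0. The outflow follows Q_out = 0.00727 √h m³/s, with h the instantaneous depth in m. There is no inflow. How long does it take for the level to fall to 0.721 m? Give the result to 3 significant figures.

A dh/dt = −Q_out = −0.00727 √h.
This is separable: 2 d(√h)/dt = −0.00727/A, so √h = √h₀ − (0.00727/(2A)) t.
t = 2A(√h₀ − √h)/0.00727 = 2·1.92·(√4.60 − √0.721)/0.00727
  = 3.8400 × (2.1448 − 0.84912) / 0.00727 = 684.36 s.

684 s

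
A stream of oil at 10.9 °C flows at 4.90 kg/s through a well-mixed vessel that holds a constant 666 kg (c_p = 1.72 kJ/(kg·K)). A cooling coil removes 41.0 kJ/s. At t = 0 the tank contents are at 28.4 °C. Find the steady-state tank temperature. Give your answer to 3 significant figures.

M c_p dT/dt = ṁ c_p (T_in − T) − Q̇.
At steady state dT/dt = 0 ⇒ T_ss = T_in − Q̇/(ṁ c_p) = 10.9 − 41.0/(4.90·1.72) = 6.0353 °C.

6.04 °C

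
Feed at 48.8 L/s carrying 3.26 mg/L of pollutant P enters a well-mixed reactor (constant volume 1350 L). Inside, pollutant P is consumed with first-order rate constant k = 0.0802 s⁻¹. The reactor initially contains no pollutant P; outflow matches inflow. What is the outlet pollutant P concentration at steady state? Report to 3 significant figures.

1.01 mg/L

Species balance: V dC/dt = Q C_in − Q C − k V C.
Steady state (dC/dt = 0): C_ss = Q C_in/(Q + kV) = C_in/(1 + kV/Q).
C_ss = 48.8·3.26/(48.8 + 0.0802·1350) = 159.09/157.07 = 1.0128 mg/L.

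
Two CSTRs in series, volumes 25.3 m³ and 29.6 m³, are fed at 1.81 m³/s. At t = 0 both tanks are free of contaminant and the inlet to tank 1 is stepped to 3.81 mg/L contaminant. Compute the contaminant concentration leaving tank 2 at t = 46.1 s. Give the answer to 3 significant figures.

3.07 mg/L

Each tank obeys Vᵢ dCᵢ/dt = Q(Cᵢ₋₁ − Cᵢ), so τᵢ = Vᵢ/Q.
τ₁ = 25.3/1.81 = 13.978 s; τ₂ = 29.6/1.81 = 16.354 s.
Solving the cascade with C₁(0)=C₂(0)=0 gives C₂(t) = C_in[1 − (τ₁ e^(−t/τ₁) − τ₂ e^(−t/τ₂))/(τ₁ − τ₂)].
At t = 46.1: e^(−t/τ₁) = 0.036955, e^(−t/τ₂) = 0.059668.
C₂ = 3.81·[1 − (13.978·0.036955 − 16.354·0.059668)/(-2.3757)] = 3.81·0.80669 = 3.0735 mg/L.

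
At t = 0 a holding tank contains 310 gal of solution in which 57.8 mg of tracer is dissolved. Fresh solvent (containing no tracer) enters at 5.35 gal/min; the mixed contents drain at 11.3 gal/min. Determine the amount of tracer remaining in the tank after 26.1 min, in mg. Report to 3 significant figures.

15.4 mg

Let m(t) be the amount of tracer. Volume: V(t) = V₀ + (Q_in − Q_out) t = 310 − 5.9500 t; V(26.1) = 154.70 gal.
No tracer enters, so dm/dt = −Q_out · (m/V).
Separate: dm/m = −Q_out dt/V(t) ⇒ ln(m/m₀) = −(Q_out/(Q_in−Q_out)) ln(V/V₀).
m = m₀ (V₀/V)^(Q_out/(Q_in−Q_out)) = 57.8 × (310/154.70)^(-1.8992) = 15.440 mg.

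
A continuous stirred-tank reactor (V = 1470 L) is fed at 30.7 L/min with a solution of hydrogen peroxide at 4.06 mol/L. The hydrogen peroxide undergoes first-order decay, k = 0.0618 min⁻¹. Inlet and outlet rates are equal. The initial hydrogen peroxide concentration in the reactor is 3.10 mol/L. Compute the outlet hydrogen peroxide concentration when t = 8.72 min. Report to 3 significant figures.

V dC/dt = Q(C_in − C) − k V C.
This is linear with rate a = Q/V + k = 0.082684 min⁻¹.
C_ss = Q C_in/(Q + kV) = 1.0255 mol/L; C(t) = C_ss + (C₀ − C_ss) e^(−a t).
C(8.72) = 1.0255 + (2.0745)·e^(−0.082684·8.72) = 1.0255 + (2.0745)·0.48626 = 2.0342 mol/L.

2.03 mol/L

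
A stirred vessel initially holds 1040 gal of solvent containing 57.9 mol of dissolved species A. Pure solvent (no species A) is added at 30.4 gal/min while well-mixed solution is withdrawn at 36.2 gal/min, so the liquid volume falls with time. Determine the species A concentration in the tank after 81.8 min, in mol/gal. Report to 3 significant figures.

Total volume: dV/dt = Q_in − Q_out = -5.8000 gal/min, so V(t) = 1040 − 5.8000 t and V(81.8) = 565.56 gal.
Solute balance: dm/dt = 0 − Q_out C = −Q_out m/V(t).
Separate: dm/m = −Q_out dt/V(t) ⇒ ln(m/m₀) = −(Q_out/(Q_in−Q_out)) ln(V/V₀).
m = m₀ (V₀/V)^(Q_out/(Q_in−Q_out)) = 57.9 × (1040/565.56)^(-6.2414) = 1.2927 mol.
C = m/V = 1.2927/565.56 = 0.0022857 mol/gal.

0.00229 mol/gal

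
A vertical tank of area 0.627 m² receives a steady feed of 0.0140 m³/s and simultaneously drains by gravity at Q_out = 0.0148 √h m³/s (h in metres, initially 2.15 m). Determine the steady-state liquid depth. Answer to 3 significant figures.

0.895 m

Level balance: A dh/dt = 0.0140 − 0.0148 √h. Setting dh/dt = 0:
Q_in = 0.0148 √h_ss ⇒ √h_ss = 0.0140/0.0148 = 0.94595.
h_ss = 0.94595² = 0.89481 m. (Since h₀ = 2.15 m > h_ss, the level will fall toward this value.)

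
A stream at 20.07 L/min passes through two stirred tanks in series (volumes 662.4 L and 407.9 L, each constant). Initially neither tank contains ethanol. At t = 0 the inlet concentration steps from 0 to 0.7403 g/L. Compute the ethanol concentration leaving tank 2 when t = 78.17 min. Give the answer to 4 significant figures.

0.5852 g/L

Time constants: τᵢ = Vᵢ/Q for each well-mixed tank.
τ₁ = 662.4/20.07 = 33.0045 min; τ₂ = 407.9/20.07 = 20.3239 min.
Solving the cascade with C₁(0)=C₂(0)=0 gives C₂(t) = C_in[1 − (τ₁ e^(−t/τ₁) − τ₂ e^(−t/τ₂))/(τ₁ − τ₂)].
At t = 78.17: e^(−t/τ₁) = 0.0936242, e^(−t/τ₂) = 0.0213604.
C₂ = 0.7403·[1 − (33.0045·0.0936242 − 20.3239·0.0213604)/(12.6806)] = 0.7403·0.790555 = 0.585248 g/L.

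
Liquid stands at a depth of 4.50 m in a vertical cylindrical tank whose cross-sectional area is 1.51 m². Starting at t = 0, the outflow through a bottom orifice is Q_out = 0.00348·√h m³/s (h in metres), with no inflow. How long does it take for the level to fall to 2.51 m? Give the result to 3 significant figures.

A dh/dt = −Q_out = −0.00348 √h.
Separate and integrate: 2(√h − √h₀) = −(0.00348/A) t.
t = 2A(√h₀ − √h)/0.00348 = 2·1.51·(√4.50 − √2.51)/0.00348
  = 3.0200 × (2.1213 − 1.5843) / 0.00348 = 466.04 s.

466 s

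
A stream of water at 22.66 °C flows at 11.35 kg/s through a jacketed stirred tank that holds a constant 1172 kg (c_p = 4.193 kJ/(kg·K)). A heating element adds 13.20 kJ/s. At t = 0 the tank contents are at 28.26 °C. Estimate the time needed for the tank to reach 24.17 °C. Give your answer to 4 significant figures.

151.1 s

M c_p dT/dt = ṁ c_p (T_in − T) + Q̇.
τ = M/ṁ = 103.260 s; T_ss = T_in + Q̇/(ṁ c_p) = 22.9374 °C.
T(t) = T_ss + (T₀ − T_ss) e^(−t/τ). Set T = 24.17:
e^(−t/τ) = (24.17 − 22.9374)/(28.26 − 22.9374) = 0.231583
t = −103.260 · ln(0.231583) = 151.050 s.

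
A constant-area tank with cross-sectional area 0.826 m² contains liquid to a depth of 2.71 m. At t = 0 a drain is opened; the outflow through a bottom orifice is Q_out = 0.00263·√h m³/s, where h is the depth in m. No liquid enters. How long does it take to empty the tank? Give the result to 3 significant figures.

1030 s

With no inflow, A dh/dt = −0.00263 √h.
∫ h^(−1/2) dh = −(0.00263/A) ∫ dt, giving 2√h = 2√h₀ − (0.00263/A) t.
Tank is empty when √h = 0: t_empty = 2A√h₀/0.00263.
t_empty = 2·0.826·√2.71/0.00263 = 1.6520·1.6462/0.00263 = 1034.0 s.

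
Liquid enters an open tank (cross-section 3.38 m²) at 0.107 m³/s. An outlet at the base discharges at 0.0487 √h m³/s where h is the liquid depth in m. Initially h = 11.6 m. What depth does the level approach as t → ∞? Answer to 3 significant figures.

4.83 m

Level balance: A dh/dt = 0.107 − 0.0487 √h. Setting dh/dt = 0:
Q_in = 0.0487 √h_ss ⇒ √h_ss = 0.107/0.0487 = 2.1971.
h_ss = 2.1971² = 4.8274 m. (Since h₀ = 11.6 m > h_ss, the level will fall toward this value.)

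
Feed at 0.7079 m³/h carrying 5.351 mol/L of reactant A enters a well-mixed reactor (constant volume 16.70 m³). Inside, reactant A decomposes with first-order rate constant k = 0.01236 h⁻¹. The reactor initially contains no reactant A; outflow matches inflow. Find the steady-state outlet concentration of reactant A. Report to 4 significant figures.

4.143 mol/L

Accumulation = in − out − consumed: V dC/dt = Q C_in − Q C − k V C.
At steady state: 0 = Q C_in − (Q + kV) C_ss, so C_ss = Q C_in/(Q + kV).
C_ss = 0.7079·5.351/(0.7079 + 0.01236·16.70) = 3.78797/0.914312 = 4.14298 mol/L.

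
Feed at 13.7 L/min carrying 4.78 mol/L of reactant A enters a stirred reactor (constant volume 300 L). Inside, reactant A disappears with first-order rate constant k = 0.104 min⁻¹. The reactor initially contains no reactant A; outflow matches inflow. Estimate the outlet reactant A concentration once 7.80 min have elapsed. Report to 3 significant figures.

Species balance: V dC/dt = Q C_in − Q C − k V C.
dC/dt = (Q/V) C_in − (Q/V + k) C; effective rate a = Q/V + k = 0.045667 + 0.104 = 0.14967 min⁻¹.
C_ss = Q C_in/(Q + kV) = 1.4585 mol/L; C(t) = C_ss + (C₀ − C_ss) e^(−a t).
C(7.80) = 1.4585 + (-1.4585)·e^(−0.14967·7.80) = 1.4585 + (-1.4585)·0.31117 = 1.0046 mol/L.

1.00 mol/L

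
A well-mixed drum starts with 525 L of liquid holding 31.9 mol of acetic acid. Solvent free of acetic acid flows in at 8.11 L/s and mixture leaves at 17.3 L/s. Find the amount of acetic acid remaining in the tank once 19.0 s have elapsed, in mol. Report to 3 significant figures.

Total volume: dV/dt = Q_in − Q_out = -9.1900 L/s, so V(t) = 525 − 9.1900 t and V(19.0) = 350.39 L.
No acetic acid enters, so dm/dt = −Q_out · (m/V).
Separate: dm/m = −Q_out dt/V(t) ⇒ ln(m/m₀) = −(Q_out/(Q_in−Q_out)) ln(V/V₀).
m = m₀ (V₀/V)^(Q_out/(Q_in−Q_out)) = 31.9 × (525/350.39)^(-1.8825) = 14.901 mol.

14.9 mol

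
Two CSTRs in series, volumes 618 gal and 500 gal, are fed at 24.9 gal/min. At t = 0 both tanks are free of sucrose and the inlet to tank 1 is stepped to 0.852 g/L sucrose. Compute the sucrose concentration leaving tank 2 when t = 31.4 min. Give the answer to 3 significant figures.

Species balance on tank i: dCᵢ/dt = (Cᵢ₋₁ − Cᵢ)/τᵢ with τᵢ = Vᵢ/Q.
τ₁ = 618/24.9 = 24.819 min; τ₂ = 500/24.9 = 20.080 min.
Solving the cascade with C₁(0)=C₂(0)=0 gives C₂(t) = C_in[1 − (τ₁ e^(−t/τ₁) − τ₂ e^(−t/τ₂))/(τ₁ − τ₂)].
At t = 31.4: e^(−t/τ₁) = 0.28220, e^(−t/τ₂) = 0.20936.
C₂ = 0.852·[1 − (24.819·0.28220 − 20.080·0.20936)/(4.7390)] = 0.852·0.40915 = 0.34859 g/L.

0.349 g/L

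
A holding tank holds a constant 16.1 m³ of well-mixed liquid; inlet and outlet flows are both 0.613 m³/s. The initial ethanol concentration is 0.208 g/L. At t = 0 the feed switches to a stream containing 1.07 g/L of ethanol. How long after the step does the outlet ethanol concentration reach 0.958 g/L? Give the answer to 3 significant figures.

53.6 s

Species balance: V dC/dt = Q(C_in − C) ⇒ τ = V/Q = 26.264 s.
C(t) = C_in + (C₀ − C_in) e^(−t/τ). Set C = 0.958 and solve for t:
e^(−t/τ) = (C − C_in)/(C₀ − C_in) = (0.958 − 1.07)/(0.208 − 1.07) = 0.12993
t = −τ ln(…) = 26.264 × 2.0408 = 53.599 s.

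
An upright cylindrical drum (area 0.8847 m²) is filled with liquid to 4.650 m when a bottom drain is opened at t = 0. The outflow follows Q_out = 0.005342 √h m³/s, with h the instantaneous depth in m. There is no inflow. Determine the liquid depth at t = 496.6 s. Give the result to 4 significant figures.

With no inflow, A dh/dt = −0.005342 √h.
Separate and integrate: 2(√h − √h₀) = −(0.005342/A) t.
√h = √4.650 − 0.005342·496.6/(2·0.8847) = 2.15639 − 1.49929 = 0.657100.
h = 0.657100² = 0.431780 m.

0.4318 m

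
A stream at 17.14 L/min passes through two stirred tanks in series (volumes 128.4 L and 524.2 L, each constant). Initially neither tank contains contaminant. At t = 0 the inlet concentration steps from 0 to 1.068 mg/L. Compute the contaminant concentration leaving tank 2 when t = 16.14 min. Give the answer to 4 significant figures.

0.2737 mg/L

Time constants: τᵢ = Vᵢ/Q for each well-mixed tank.
τ₁ = 128.4/17.14 = 7.49125 min; τ₂ = 524.2/17.14 = 30.5834 min.
Tank 1: C₁ = C_in(1 − e^(−t/τ₁)). Tank 2 (τ₁ ≠ τ₂): C₂ = C_in[1 − (τ₁ e^(−t/τ₁) − τ₂ e^(−t/τ₂))/(τ₁ − τ₂)].
At t = 16.14: e^(−t/τ₁) = 0.115960, e^(−t/τ₂) = 0.589939.
C₂ = 1.068·[1 − (7.49125·0.115960 − 30.5834·0.589939)/(-23.0922)] = 1.068·0.256300 = 0.273728 mg/L.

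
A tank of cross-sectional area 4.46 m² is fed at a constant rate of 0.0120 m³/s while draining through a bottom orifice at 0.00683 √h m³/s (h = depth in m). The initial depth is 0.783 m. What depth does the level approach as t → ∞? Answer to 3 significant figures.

Level balance: A dh/dt = 0.0120 − 0.00683 √h. Setting dh/dt = 0:
Q_in = 0.00683 √h_ss ⇒ √h_ss = 0.0120/0.00683 = 1.7570.
h_ss = 1.7570² = 3.0869 m. (Since h₀ = 0.783 m < h_ss, the level will rise toward this value.)

3.09 m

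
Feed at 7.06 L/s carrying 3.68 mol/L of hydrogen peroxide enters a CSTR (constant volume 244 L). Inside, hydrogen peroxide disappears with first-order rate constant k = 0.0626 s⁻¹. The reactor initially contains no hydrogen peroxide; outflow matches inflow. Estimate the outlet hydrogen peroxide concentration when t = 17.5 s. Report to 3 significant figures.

0.929 mol/L

Species balance: V dC/dt = Q C_in − Q C − k V C.
This is linear with rate a = Q/V + k = 0.091534 s⁻¹.
C_ss = Q C_in/(Q + kV) = 1.1633 mol/L; C(t) = C_ss + (C₀ − C_ss) e^(−a t).
C(17.5) = 1.1633 + (-1.1633)·e^(−0.091534·17.5) = 1.1633 + (-1.1633)·0.20152 = 0.92884 mol/L.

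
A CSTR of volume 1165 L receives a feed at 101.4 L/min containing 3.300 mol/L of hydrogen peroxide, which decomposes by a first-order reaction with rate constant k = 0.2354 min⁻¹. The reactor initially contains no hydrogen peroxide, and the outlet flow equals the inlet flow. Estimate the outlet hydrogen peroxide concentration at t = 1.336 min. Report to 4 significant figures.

Accumulation = in − out − consumed: V dC/dt = Q C_in − Q C − k V C.
dC/dt = (Q/V) C_in − (Q/V + k) C; effective rate a = Q/V + k = 0.0870386 + 0.2354 = 0.322439 min⁻¹.
C_ss = Q C_in/(Q + kV) = 0.890797 mol/L; C(t) = C_ss + (C₀ − C_ss) e^(−a t).
C(1.336) = 0.890797 + (-0.890797)·e^(−0.322439·1.336) = 0.890797 + (-0.890797)·0.650003 = 0.311776 mol/L.

0.3118 mol/L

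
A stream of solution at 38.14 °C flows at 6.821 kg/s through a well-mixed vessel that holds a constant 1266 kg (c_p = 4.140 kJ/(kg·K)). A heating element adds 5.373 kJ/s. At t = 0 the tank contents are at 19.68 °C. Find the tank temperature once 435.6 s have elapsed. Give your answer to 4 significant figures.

M c_p dT/dt = ṁ c_p (T_in − T) + Q̇.
τ = M/ṁ = 185.603 s; T_ss = T_in + Q̇/(ṁ c_p) = 38.14 + 5.373/(6.821·4.140) = 38.3303 °C.
T approaches T_ss exponentially: T(t) = T_ss + (T₀ − T_ss) e^(−t/τ).
T(435.6) = 38.3303 + (-18.6503)·e^(−435.6/185.603) = 38.3303 + (-18.6503)·0.0956613 = 36.5462 °C.

36.55 °C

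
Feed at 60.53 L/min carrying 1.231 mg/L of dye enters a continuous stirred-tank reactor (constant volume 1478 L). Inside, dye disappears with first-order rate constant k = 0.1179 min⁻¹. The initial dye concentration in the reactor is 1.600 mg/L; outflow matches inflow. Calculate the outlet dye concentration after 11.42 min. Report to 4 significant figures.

0.5264 mg/L

Species balance: V dC/dt = Q C_in − Q C − k V C.
dC/dt = (Q/V) C_in − (Q/V + k) C; effective rate a = Q/V + k = 0.0409540 + 0.1179 = 0.158854 min⁻¹.
C_ss = Q C_in/(Q + kV) = 0.317363 mg/L; C(t) = C_ss + (C₀ − C_ss) e^(−a t).
C(11.42) = 0.317363 + (1.28264)·e^(−0.158854·11.42) = 0.317363 + (1.28264)·0.162982 = 0.526410 mg/L.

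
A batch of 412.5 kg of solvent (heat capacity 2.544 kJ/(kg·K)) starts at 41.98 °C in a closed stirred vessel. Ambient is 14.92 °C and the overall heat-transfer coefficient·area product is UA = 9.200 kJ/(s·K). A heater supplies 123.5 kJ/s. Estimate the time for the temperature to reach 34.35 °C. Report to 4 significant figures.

93.53 s

Energy balance: M c_p dT/dt = −UA(T − T_amb) + Q̇.
τ = M c_p/UA = 114.065 s; T_ss = T_amb + Q̇/UA = 14.92 + 123.5/9.200 = 28.3439 °C.
T(t) = T_ss + (T₀ − T_ss)e^(−t/τ); set T = 34.35:
t = −τ ln[(T − T_ss)/(T₀ − T_ss)] = −114.065 · ln(0.440455) = 93.5274 s.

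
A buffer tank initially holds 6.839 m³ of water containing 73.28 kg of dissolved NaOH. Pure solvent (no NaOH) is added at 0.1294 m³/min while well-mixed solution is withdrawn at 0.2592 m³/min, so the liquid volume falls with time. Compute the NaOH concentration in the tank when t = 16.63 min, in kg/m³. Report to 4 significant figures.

Total volume: dV/dt = Q_in − Q_out = -0.129800 m³/min, so V(t) = 6.839 − 0.129800 t and V(16.63) = 4.68043 m³.
Solute balance: dm/dt = 0 − Q_out C = −Q_out m/V(t).
Separate: dm/m = −Q_out dt/V(t) ⇒ ln(m/m₀) = −(Q_out/(Q_in−Q_out)) ln(V/V₀).
m = m₀ (V₀/V)^(Q_out/(Q_in−Q_out)) = 73.28 × (6.839/4.68043)^(-1.99692) = 34.3620 kg.
C = m/V = 34.3620/4.68043 = 7.34164 kg/m³.

7.342 kg/m³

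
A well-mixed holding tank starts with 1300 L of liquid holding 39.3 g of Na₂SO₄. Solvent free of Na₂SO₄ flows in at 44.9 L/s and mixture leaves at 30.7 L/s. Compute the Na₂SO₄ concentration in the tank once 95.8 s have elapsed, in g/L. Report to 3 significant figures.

0.00314 g/L

Total volume: dV/dt = Q_in − Q_out = 14.200 L/s, so V(t) = 1300 + 14.200 t and V(95.8) = 2660.4 L.
Solute balance: dm/dt = 0 − Q_out C = −Q_out m/V(t).
Separate: dm/m = −Q_out dt/V(t) ⇒ ln(m/m₀) = −(Q_out/(Q_in−Q_out)) ln(V/V₀).
m = m₀ (V₀/V)^(Q_out/(Q_in−Q_out)) = 39.3 × (1300/2660.4)^(2.1620) = 8.3565 g.
C = m/V = 8.3565/2660.4 = 0.0031411 g/L.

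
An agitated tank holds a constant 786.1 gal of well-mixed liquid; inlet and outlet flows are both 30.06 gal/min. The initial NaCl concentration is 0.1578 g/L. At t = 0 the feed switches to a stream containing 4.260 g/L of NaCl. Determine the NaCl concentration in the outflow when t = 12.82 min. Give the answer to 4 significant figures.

Mass balance on the solute (V constant): V dC/dt = Q(C_in − C).
Rewrite as dC/dt + C/τ = C_in/τ, τ = V/Q = 26.1510 min.
Integrating: C(t) = C_in + (C₀ − C_in) e^(−t/τ).
C(12.82) = 4.260 + (0.1578 − 4.260)·e^(−12.82/26.1510) = 4.260 + (-4.10220)·0.612486 = 1.74746 g/L.

1.747 g/L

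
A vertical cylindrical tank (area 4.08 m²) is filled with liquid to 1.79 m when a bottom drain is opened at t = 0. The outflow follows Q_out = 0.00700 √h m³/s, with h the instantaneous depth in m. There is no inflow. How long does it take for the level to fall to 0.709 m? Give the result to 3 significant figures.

With no inflow, A dh/dt = −0.00700 √h.
Separate and integrate: 2(√h − √h₀) = −(0.00700/A) t.
t = 2A(√h₀ − √h)/0.00700 = 2·4.08·(√1.79 − √0.709)/0.00700
  = 8.1600 × (1.3379 − 0.84202) / 0.00700 = 578.06 s.

578 s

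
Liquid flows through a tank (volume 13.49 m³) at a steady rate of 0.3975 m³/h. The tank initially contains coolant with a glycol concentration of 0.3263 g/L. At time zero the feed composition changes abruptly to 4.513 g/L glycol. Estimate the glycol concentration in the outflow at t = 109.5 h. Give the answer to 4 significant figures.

4.347 g/L

Species balance on the tank: V dC/dt = Q(C_in − C).
So dC/dt = (C_in − C)/τ with τ = V/Q = 13.49/0.3975 = 33.9371 h.
C approaches C_in exponentially: C(t) = C_in + (C₀ − C_in) e^(−t/τ).
C(109.5) = 4.513 + (0.3263 − 4.513)·e^(−109.5/33.9371) = 4.513 + (-4.18670)·0.0396939 = 4.34681 g/L.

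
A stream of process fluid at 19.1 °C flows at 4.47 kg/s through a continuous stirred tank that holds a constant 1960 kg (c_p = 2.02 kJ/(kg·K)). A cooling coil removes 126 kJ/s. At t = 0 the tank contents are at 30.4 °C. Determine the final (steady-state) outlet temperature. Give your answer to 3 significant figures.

5.15 °C

M c_p dT/dt = ṁ c_p (T_in − T) − Q̇.
At steady state dT/dt = 0 ⇒ T_ss = T_in − Q̇/(ṁ c_p) = 19.1 − 126/(4.47·2.02) = 5.1456 °C.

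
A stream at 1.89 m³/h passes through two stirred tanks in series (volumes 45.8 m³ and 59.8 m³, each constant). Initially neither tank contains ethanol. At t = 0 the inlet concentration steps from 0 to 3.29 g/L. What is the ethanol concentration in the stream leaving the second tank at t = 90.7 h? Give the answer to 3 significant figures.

Each tank obeys Vᵢ dCᵢ/dt = Q(Cᵢ₋₁ − Cᵢ), so τᵢ = Vᵢ/Q.
τ₁ = 45.8/1.89 = 24.233 h; τ₂ = 59.8/1.89 = 31.640 h.
Solving the cascade with C₁(0)=C₂(0)=0 gives C₂(t) = C_in[1 − (τ₁ e^(−t/τ₁) − τ₂ e^(−t/τ₂))/(τ₁ − τ₂)].
At t = 90.7: e^(−t/τ₁) = 0.023686, e^(−t/τ₂) = 0.056892.
C₂ = 3.29·[1 − (24.233·0.023686 − 31.640·0.056892)/(-7.4074)] = 3.29·0.83448 = 2.7454 g/L.

2.75 g/L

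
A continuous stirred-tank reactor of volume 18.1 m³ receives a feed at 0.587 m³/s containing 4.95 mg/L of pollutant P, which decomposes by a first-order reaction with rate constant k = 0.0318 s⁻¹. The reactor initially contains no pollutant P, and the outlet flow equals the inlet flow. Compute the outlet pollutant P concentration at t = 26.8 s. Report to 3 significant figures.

V dC/dt = Q(C_in − C) − k V C.
This is linear with rate a = Q/V + k = 0.064231 s⁻¹.
C_ss = Q C_in/(Q + kV) = 2.4993 mg/L; C(t) = C_ss + (C₀ − C_ss) e^(−a t).
C(26.8) = 2.4993 + (-2.4993)·e^(−0.064231·26.8) = 2.4993 + (-2.4993)·0.17882 = 2.0524 mg/L.

2.05 mg/L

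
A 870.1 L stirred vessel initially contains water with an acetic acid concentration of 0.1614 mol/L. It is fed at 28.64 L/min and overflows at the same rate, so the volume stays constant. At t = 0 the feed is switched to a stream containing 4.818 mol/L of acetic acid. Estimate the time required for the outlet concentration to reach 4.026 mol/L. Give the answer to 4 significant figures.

53.82 min

Accumulation = in − out for the solute gives V dC/dt = Q(C_in − C), so τ = V/Q = 30.3806 min.
C(t) = C_in + (C₀ − C_in) e^(−t/τ). Set C = 4.026 and solve for t:
e^(−t/τ) = (C − C_in)/(C₀ − C_in) = (4.026 − 4.818)/(0.1614 − 4.818) = 0.170081
t = −τ ln(…) = 30.3806 × 1.77148 = 53.8186 min.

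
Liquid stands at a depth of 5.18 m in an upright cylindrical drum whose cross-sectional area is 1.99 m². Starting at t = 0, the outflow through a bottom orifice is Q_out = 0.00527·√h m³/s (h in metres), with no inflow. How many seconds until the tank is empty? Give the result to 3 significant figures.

1720 s

With no inflow, A dh/dt = −0.00527 √h.
This is separable: 2 d(√h)/dt = −0.00527/A, so √h = √h₀ − (0.00527/(2A)) t.
Tank is empty when √h = 0: t_empty = 2A√h₀/0.00527.
t_empty = 2·1.99·√5.18/0.00527 = 3.9800·2.2760/0.00527 = 1718.8 s.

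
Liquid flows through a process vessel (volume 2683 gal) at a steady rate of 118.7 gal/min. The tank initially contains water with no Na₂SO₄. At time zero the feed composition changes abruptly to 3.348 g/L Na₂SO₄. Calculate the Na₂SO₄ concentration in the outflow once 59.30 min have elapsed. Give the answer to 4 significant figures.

3.105 g/L

Transient balance on the dissolved component: V dC/dt = Q(C_in − C).
Rewrite as dC/dt + C/τ = C_in/τ, τ = V/Q = 22.6032 min.
Solution: C(t) = C_in + (C₀ − C_in) e^(−t/τ).
C(59.30) = 3.348 + (0 − 3.348)·e^(−59.30/22.6032) = 3.348 + (-3.34800)·0.0725469 = 3.10511 g/L.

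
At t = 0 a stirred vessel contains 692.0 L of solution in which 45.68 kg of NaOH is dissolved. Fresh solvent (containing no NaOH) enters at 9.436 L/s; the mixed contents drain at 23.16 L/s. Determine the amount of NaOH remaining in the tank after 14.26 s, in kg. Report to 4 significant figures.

26.07 kg

Total volume: dV/dt = Q_in − Q_out = -13.7240 L/s, so V(t) = 692.0 − 13.7240 t and V(14.26) = 496.296 L.
Species balance (pure solvent in): dm/dt = −Q_out · m/V(t).
Separate: dm/m = −Q_out dt/V(t) ⇒ ln(m/m₀) = −(Q_out/(Q_in−Q_out)) ln(V/V₀).
m = m₀ (V₀/V)^(Q_out/(Q_in−Q_out)) = 45.68 × (692.0/496.296)^(-1.68755) = 26.0676 kg.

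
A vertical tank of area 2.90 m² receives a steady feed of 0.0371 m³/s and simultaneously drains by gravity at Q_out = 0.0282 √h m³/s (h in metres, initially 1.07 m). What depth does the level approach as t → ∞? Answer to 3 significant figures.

A dh/dt = Q_in − 0.0282 √h. Steady state requires inflow = outflow:
Q_in = 0.0282 √h_ss ⇒ √h_ss = 0.0371/0.0282 = 1.3156.
h_ss = 1.3156² = 1.7308 m. (Since h₀ = 1.07 m < h_ss, the level will rise toward this value.)

1.73 m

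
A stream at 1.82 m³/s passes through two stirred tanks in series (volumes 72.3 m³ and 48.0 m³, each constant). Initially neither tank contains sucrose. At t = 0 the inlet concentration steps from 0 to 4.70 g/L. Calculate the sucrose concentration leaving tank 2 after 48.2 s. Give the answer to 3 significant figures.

Time constants: τᵢ = Vᵢ/Q for each well-mixed tank.
τ₁ = 72.3/1.82 = 39.725 s; τ₂ = 48.0/1.82 = 26.374 s.
Solving the cascade with C₁(0)=C₂(0)=0 gives C₂(t) = C_in[1 − (τ₁ e^(−t/τ₁) − τ₂ e^(−t/τ₂))/(τ₁ − τ₂)].
At t = 48.2: e^(−t/τ₁) = 0.29720, e^(−t/τ₂) = 0.16080.
C₂ = 4.70·[1 − (39.725·0.29720 − 26.374·0.16080)/(13.352)] = 4.70·0.43336 = 2.0368 g/L.

2.04 g/L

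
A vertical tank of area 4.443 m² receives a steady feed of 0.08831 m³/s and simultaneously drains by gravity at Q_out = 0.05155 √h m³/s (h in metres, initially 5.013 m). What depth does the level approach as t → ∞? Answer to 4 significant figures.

Level balance: A dh/dt = 0.08831 − 0.05155 √h. Setting dh/dt = 0:
Q_in = 0.05155 √h_ss ⇒ √h_ss = 0.08831/0.05155 = 1.71309.
h_ss = 1.71309² = 2.93469 m. (Since h₀ = 5.013 m > h_ss, the level will fall toward this value.)

2.935 m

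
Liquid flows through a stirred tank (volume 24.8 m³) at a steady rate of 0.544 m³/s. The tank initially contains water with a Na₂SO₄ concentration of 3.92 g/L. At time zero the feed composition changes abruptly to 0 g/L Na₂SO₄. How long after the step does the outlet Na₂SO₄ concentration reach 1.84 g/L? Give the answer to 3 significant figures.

Mass balance on the solute (V constant): V dC/dt = Q(C_in − C), so τ = V/Q = 45.588 s.
C(t) = C_in + (C₀ − C_in) e^(−t/τ). Set C = 1.84 and solve for t:
e^(−t/τ) = (C − C_in)/(C₀ − C_in) = (1.84 − 0)/(3.92 − 0) = 0.46939
t = −τ ln(…) = 45.588 × 0.75633 = 34.480 s.

34.5 s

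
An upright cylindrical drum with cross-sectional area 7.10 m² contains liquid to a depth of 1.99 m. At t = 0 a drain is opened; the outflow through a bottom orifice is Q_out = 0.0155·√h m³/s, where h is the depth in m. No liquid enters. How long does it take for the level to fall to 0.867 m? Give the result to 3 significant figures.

Mass balance (ρ constant): A dh/dt = −0.0155 √h.
∫ h^(−1/2) dh = −(0.0155/A) ∫ dt, giving 2√h = 2√h₀ − (0.0155/A) t.
t = 2A(√h₀ − √h)/0.0155 = 2·7.10·(√1.99 − √0.867)/0.0155
  = 14.200 × (1.4107 − 0.93113) / 0.0155 = 439.33 s.

439 s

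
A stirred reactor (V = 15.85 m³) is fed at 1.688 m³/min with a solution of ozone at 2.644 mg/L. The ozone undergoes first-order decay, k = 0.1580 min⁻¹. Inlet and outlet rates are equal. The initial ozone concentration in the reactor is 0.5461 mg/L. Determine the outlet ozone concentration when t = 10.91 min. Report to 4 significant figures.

1.036 mg/L

V dC/dt = Q(C_in − C) − k V C.
This is linear with rate a = Q/V + k = 0.264498 min⁻¹.
C_ss = Q C_in/(Q + kV) = 1.06459 mg/L; C(t) = C_ss + (C₀ − C_ss) e^(−a t).
C(10.91) = 1.06459 + (-0.518488)·e^(−0.264498·10.91) = 1.06459 + (-0.518488)·0.0558169 = 1.03565 mg/L.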